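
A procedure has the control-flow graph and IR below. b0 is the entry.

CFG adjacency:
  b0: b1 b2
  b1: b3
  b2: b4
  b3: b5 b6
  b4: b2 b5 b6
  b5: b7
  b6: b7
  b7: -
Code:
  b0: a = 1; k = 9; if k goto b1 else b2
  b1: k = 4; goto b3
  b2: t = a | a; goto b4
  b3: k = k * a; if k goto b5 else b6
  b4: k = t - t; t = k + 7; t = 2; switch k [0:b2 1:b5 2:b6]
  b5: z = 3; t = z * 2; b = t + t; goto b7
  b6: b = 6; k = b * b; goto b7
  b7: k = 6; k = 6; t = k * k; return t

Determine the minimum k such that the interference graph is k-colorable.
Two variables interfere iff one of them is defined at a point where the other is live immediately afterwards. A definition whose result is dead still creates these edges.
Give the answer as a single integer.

Answer: 3

Analysis:
Per-block:
  b0: def={a,k} ue=∅
  b1: def={k} ue=∅
  b2: def={t} ue={a}
  b3: def={k} ue={a,k}
  b4: def={k,t} ue={t}
  b5: def={b,t,z} ue=∅
  b6: def={b,k} ue=∅
  b7: def={k,t} ue=∅

Live sets:
  b0 li=∅ lo={a}
  b1 li={a} lo={a,k}
  b2 li={a} lo={a,t}
  b3 li={a,k} lo=∅
  b4 li={a,t} lo={a}
  b5 li=∅ lo=∅
  b6 li=∅ lo=∅
  b7 li=∅ lo=∅

Conflict graph:
  a — {k,t}
  b — ∅
  k — {a,t}
  t — {a,k}
  z — ∅

Chromatic number:
  {a,k,t} pairwise interfere (3-clique) ⇒ χ ≥ 3
  assign a→R0 b→R0 k→R1 t→R2 z→R0 — no edge inside a register ⇒ χ ≤ 3
  χ = 3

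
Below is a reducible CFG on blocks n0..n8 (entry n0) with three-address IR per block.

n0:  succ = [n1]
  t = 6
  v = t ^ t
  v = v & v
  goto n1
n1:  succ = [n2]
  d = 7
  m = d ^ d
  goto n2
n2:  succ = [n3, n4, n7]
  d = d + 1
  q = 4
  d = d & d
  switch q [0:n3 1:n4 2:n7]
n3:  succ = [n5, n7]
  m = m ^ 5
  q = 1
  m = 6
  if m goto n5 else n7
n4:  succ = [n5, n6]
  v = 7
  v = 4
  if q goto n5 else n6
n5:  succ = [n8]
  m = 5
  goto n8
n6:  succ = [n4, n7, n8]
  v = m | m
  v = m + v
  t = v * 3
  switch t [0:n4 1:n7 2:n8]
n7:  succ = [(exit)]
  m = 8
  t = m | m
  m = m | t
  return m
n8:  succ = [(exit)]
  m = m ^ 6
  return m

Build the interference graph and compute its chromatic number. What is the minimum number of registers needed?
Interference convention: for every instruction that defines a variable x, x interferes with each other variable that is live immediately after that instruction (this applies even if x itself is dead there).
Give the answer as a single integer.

Answer: 3

Working:
Per-block:
  n0 def {t,v} use ∅
  n1 def {d,m} use ∅
  n2 def {d,q} use {d}
  n3 def {m,q} use {m}
  n4 def {v} use {q}
  n5 def {m} use ∅
  n6 def {t,v} use {m}
  n7 def {m,t} use ∅
  n8 def {m} use {m}

Live sets:
  live n0: ∅→∅
  live n1: ∅→{d,m}
  live n2: {d,m}→{m,q}
  live n3: {m}→∅
  live n4: {m,q}→{m,q}
  live n5: ∅→{m}
  live n6: {m,q}→{m,q}
  live n7: ∅→∅
  live n8: {m}→∅

Interfere edges:
  d: {m,q}
  m: {d,q,t,v}
  q: {d,m,t,v}
  t: {m,q}
  v: {m,q}

Colouring:
  clique {d,m,q} ⇒ need ≥ 3
  3-colouring: r0={m}  r1={q}  r2={d,t,v}
  χ = 3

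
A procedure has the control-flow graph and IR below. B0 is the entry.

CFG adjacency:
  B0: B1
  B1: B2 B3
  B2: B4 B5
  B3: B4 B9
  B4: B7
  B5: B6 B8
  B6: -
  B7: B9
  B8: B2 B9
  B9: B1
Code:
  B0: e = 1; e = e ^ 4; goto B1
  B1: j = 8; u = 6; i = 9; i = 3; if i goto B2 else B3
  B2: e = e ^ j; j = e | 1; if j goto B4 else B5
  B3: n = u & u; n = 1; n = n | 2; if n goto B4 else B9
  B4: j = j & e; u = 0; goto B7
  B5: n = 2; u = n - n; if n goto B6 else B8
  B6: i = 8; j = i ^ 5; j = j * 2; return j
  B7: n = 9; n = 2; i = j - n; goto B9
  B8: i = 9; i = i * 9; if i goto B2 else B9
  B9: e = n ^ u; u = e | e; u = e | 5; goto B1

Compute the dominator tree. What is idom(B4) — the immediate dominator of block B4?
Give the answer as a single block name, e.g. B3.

idom tree: B1←B0 B2←B1 B3←B1 B4←B1 B5←B2 B6←B5 B7←B4 B8←B5 B9←B1
Dom∩ at merges:
  B1: preds {B0,B9}: {B0} ∩ {B0,B1,B9} = {B0}; idom=B0
  B2: preds {B1,B8}: {B0,B1} ∩ {B0,B1,B2,B5,B8} = {B0,B1}; idom=B1
  B4: preds {B2,B3}: {B0,B1,B2} ∩ {B0,B1,B3} = {B0,B1}; idom=B1
  B9: preds {B3,B7,B8}: {B0,B1,B3} ∩ {B0,B1,B4,B7} ∩ {B0,B1,B2,B5,B8} = {B0,B1}; idom=B1

idom(B4) = B1

Answer: B1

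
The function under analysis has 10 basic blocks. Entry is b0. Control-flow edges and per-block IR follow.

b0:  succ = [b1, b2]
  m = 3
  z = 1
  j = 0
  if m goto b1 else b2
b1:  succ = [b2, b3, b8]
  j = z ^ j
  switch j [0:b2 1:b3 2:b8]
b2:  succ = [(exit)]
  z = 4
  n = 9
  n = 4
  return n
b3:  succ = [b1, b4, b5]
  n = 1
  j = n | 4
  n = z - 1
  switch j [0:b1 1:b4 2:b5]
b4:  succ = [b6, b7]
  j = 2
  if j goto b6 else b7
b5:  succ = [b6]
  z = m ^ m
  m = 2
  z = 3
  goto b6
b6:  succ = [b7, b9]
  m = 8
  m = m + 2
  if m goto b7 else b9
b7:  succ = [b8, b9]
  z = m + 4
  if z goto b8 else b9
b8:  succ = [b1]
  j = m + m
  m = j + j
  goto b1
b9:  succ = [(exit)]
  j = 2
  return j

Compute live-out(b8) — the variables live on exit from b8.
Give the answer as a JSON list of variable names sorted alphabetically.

Answer: ["j", "m", "z"]

Working:
def/use:
  b0: def={j,m,z} ue=∅
  b1: def={j} ue={j,z}
  b2: def={n,z} ue=∅
  b3: def={j,n} ue={z}
  b4: def={j} ue=∅
  b5: def={m,z} ue={m}
  b6: def={m} ue=∅
  b7: def={z} ue={m}
  b8: def={j,m} ue={m}
  b9: def={j} ue=∅

Backward fixpoint:
  live b0: ∅→{j,m,z}
  live b1: {j,m,z}→{m,z}
  live b2: ∅→∅
  live b3: {m,z}→{j,m,z}
  live b4: {m}→{m}
  live b5: {m}→∅
  live b6: ∅→{m}
  live b7: {m}→{m,z}
  live b8: {m,z}→{j,m,z}
  live b9: ∅→∅

live-out(b8) = ["j", "m", "z"]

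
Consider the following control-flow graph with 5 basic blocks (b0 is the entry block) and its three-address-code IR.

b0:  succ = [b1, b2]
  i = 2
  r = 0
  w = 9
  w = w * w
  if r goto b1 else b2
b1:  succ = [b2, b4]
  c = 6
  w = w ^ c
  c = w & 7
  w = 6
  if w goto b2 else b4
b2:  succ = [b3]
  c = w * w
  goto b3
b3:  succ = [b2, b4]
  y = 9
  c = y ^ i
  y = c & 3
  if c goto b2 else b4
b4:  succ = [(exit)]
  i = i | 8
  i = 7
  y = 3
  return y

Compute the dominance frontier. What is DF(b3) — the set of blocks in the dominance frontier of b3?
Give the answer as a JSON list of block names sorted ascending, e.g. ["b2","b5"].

idom tree: b1←b0 b2←b0 b3←b2 b4←b0
Join-block Dom:
  b2: preds {b0,b1,b3}: {b0} ∩ {b0,b1} ∩ {b0,b2,b3} = {b0}; idom=b0
  b4: preds {b1,b3}: {b0,b1} ∩ {b0,b2,b3} = {b0}; idom=b0

DF walk-up:
  b2←b0: walk · to b0
  b2←b1: walk b1 to b0
  b2←b3: walk b3→b2 to b0
  b4←b1: walk b1 to b0
  b4←b3: walk b3→b2 to b0
  b0: DF=∅
  b1: DF={b2,b4}
  b2: DF={b2,b4}
  b3: DF={b2,b4}
  b4: DF=∅

DF(b3) = ["b2", "b4"]

Answer: ["b2", "b4"]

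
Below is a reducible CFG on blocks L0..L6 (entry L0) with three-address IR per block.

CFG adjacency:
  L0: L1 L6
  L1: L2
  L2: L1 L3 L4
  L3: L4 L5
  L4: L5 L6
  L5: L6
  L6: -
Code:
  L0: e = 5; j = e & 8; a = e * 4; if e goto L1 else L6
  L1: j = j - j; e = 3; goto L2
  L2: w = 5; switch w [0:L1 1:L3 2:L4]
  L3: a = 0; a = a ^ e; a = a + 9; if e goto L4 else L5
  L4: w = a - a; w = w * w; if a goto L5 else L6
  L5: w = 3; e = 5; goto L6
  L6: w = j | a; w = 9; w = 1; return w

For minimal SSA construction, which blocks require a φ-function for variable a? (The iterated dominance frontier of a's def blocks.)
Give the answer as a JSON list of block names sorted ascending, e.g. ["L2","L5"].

Answer: ["L4", "L5", "L6"]

Derivation:
idom tree: L1←L0 L2←L1 L3←L2 L4←L2 L5←L2 L6←L0
Join-block Dom:
  L1: preds {L0,L2}: {L0} ∩ {L0,L1,L2} = {L0}; idom=L0
  L4: preds {L2,L3}: {L0,L1,L2} ∩ {L0,L1,L2,L3} = {L0,L1,L2}; idom=L2
  L5: preds {L3,L4}: {L0,L1,L2,L3} ∩ {L0,L1,L2,L4} = {L0,L1,L2}; idom=L2
  L6: preds {L0,L4,L5}: {L0} ∩ {L0,L1,L2,L4} ∩ {L0,L1,L2,L5} = {L0}; idom=L0

DF walk-up:
  join L1 pred L0: · stop@L0
  join L1 pred L2: L2→L1 stop@L0
  join L4 pred L2: · stop@L2
  join L4 pred L3: L3 stop@L2
  join L5 pred L3: L3 stop@L2
  join L5 pred L4: L4 stop@L2
  join L6 pred L0: · stop@L0
  join L6 pred L4: L4→L2→L1 stop@L0
  join L6 pred L5: L5→L2→L1 stop@L0
  L0: DF=∅
  L1: DF={L1,L6}
  L2: DF={L1,L6}
  L3: DF={L4,L5}
  L4: DF={L5,L6}
  L5: DF={L6}
  L6: DF=∅

φ for a: defs {L0,L3}
  DF⁺ = {L4,L5,L6}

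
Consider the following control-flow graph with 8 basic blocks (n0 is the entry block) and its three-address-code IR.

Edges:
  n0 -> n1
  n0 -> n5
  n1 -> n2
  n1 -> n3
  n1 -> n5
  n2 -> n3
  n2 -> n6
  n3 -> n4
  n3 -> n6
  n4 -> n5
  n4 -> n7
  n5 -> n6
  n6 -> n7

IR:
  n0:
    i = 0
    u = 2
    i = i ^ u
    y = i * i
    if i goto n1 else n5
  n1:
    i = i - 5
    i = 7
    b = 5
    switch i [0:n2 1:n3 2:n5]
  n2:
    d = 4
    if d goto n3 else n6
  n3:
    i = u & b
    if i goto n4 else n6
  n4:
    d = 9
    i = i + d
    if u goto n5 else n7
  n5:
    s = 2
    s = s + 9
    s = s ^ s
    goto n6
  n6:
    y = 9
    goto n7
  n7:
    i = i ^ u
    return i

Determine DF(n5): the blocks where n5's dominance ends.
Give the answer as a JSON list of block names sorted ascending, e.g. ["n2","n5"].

Answer: ["n6"]

Derivation:
idom tree: n1←n0 n2←n1 n3←n1 n4←n3 n5←n0 n6←n0 n7←n0
Join-block Dom:
  n3: preds {n1,n2}: {n0,n1} ∩ {n0,n1,n2} = {n0,n1}; idom=n1
  n5: preds {n0,n1,n4}: {n0} ∩ {n0,n1} ∩ {n0,n1,n3,n4} = {n0}; idom=n0
  n6: preds {n2,n3,n5}: {n0,n1,n2} ∩ {n0,n1,n3} ∩ {n0,n5} = {n0}; idom=n0
  n7: preds {n4,n6}: {n0,n1,n3,n4} ∩ {n0,n6} = {n0}; idom=n0

Frontier:
  join n3 pred n1: · stop@n1
  join n3 pred n2: n2 stop@n1
  join n5 pred n0: · stop@n0
  join n5 pred n1: n1 stop@n0
  join n5 pred n4: n4→n3→n1 stop@n0
  join n6 pred n2: n2→n1 stop@n0
  join n6 pred n3: n3→n1 stop@n0
  join n6 pred n5: n5 stop@n0
  join n7 pred n4: n4→n3→n1 stop@n0
  join n7 pred n6: n6 stop@n0
  n0 → ∅
  n1 → {n5,n6,n7}
  n2 → {n3,n6}
  n3 → {n5,n6,n7}
  n4 → {n5,n7}
  n5 → {n6}
  n6 → {n7}
  n7 → ∅

DF(n5) = ["n6"]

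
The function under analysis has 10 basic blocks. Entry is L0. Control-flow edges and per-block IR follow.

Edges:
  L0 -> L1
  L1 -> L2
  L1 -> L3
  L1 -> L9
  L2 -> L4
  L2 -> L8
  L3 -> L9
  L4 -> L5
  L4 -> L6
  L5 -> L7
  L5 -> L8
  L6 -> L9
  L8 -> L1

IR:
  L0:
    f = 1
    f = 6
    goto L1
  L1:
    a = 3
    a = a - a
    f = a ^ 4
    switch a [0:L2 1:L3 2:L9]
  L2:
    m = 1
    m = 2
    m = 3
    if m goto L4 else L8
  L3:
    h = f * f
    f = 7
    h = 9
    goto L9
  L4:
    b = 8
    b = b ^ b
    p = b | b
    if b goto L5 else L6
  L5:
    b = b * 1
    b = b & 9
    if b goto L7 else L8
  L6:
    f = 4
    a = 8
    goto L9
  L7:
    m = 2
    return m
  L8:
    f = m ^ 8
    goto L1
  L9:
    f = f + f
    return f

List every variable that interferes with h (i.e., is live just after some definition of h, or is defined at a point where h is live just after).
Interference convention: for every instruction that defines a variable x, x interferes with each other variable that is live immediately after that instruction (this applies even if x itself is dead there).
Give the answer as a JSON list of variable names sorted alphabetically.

Per-block:
  L0 def {f} use ∅
  L1 def {a,f} use ∅
  L2 def {m} use ∅
  L3 def {f,h} use {f}
  L4 def {b,p} use ∅
  L5 def {b} use {b}
  L6 def {a,f} use ∅
  L7 def {m} use ∅
  L8 def {f} use {m}
  L9 def {f} use {f}

Liveness:
  L0 li=∅ lo=∅
  L1 li=∅ lo={f}
  L2 li=∅ lo={m}
  L3 li={f} lo={f}
  L4 li={m} lo={b,m}
  L5 li={b,m} lo={m}
  L6 li=∅ lo={f}
  L7 li=∅ lo=∅
  L8 li={m} lo=∅
  L9 li={f} lo=∅

Interference:
  a↔{f}
  b↔{m,p}
  f↔{a,h}
  h↔{f}
  m↔{b,p}
  p↔{b,m}

N(h) = ["f"]

Answer: ["f"]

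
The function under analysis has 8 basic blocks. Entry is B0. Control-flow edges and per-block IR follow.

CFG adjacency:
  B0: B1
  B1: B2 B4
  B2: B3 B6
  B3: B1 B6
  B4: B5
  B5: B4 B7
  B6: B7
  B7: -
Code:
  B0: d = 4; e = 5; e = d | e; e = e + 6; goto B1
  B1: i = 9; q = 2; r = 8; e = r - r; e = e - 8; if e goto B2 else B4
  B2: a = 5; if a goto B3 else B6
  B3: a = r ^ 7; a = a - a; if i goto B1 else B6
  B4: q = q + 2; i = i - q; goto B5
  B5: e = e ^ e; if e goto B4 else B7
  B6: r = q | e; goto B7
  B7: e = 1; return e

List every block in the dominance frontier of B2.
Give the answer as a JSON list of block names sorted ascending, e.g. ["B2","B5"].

idom tree: B1←B0 B2←B1 B3←B2 B4←B1 B5←B4 B6←B2 B7←B1
Dom∩ at merges:
  B1: preds {B0,B3}: {B0} ∩ {B0,B1,B2,B3} = {B0}; idom=B0
  B4: preds {B1,B5}: {B0,B1} ∩ {B0,B1,B4,B5} = {B0,B1}; idom=B1
  B6: preds {B2,B3}: {B0,B1,B2} ∩ {B0,B1,B2,B3} = {B0,B1,B2}; idom=B2
  B7: preds {B5,B6}: {B0,B1,B4,B5} ∩ {B0,B1,B2,B6} = {B0,B1}; idom=B1

DF walk-up:
  B1←B0: walk · to B0
  B1←B3: walk B3→B2→B1 to B0
  B4←B1: walk · to B1
  B4←B5: walk B5→B4 to B1
  B6←B2: walk · to B2
  B6←B3: walk B3 to B2
  B7←B5: walk B5→B4 to B1
  B7←B6: walk B6→B2 to B1
  B0 → ∅
  B1 → {B1}
  B2 → {B1,B7}
  B3 → {B1,B6}
  B4 → {B4,B7}
  B5 → {B4,B7}
  B6 → {B7}
  B7 → ∅

DF(B2) = ["B1", "B7"]

Answer: ["B1", "B7"]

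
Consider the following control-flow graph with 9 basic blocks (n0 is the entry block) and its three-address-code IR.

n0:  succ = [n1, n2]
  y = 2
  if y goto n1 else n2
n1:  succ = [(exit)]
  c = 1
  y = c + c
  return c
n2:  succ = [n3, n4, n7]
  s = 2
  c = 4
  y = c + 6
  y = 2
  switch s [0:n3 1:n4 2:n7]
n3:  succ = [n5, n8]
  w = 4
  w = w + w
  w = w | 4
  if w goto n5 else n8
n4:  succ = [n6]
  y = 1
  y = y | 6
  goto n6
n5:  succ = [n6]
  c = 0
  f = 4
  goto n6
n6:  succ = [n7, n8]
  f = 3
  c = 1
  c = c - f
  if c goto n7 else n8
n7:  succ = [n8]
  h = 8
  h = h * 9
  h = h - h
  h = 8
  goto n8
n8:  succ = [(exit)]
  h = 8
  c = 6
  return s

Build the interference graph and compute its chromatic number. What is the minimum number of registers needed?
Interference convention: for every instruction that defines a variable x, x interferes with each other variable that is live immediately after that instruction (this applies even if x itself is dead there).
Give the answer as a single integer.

Answer: 3

Analysis:
def/use:
  n0: {y} / ∅
  n1: {c,y} / ∅
  n2: {c,s,y} / ∅
  n3: {w} / ∅
  n4: {y} / ∅
  n5: {c,f} / ∅
  n6: {c,f} / ∅
  n7: {h} / ∅
  n8: {c,h} / {s}

Liveness:
  n0 li=∅ lo=∅
  n1 li=∅ lo=∅
  n2 li=∅ lo={s}
  n3 li={s} lo={s}
  n4 li={s} lo={s}
  n5 li={s} lo={s}
  n6 li={s} lo={s}
  n7 li={s} lo={s}
  n8 li={s} lo=∅

Interfere edges:
  c: {f,s,y}
  f: {c,s}
  h: {s}
  s: {c,f,h,w,y}
  w: {s}
  y: {c,s}

Colouring:
  clique {c,f,s} ⇒ need ≥ 3
  3-colouring: R0={s}  R1={c,h,w}  R2={f,y}
  χ = 3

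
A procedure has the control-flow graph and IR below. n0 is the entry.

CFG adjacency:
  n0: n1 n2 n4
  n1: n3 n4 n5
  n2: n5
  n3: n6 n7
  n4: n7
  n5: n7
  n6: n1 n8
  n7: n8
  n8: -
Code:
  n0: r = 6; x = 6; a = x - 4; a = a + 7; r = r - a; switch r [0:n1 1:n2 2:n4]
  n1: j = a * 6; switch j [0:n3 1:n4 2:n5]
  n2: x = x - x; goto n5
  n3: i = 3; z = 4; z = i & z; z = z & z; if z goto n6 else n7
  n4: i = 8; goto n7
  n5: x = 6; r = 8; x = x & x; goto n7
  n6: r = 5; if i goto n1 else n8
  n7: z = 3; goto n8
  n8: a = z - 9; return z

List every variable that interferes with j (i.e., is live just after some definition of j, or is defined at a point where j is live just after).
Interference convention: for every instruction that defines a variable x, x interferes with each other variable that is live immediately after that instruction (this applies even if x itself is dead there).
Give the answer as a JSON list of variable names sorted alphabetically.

def/use:
  n0: {a,r,x} / ∅
  n1: {j} / {a}
  n2: {x} / {x}
  n3: {i,z} / ∅
  n4: {i} / ∅
  n5: {r,x} / ∅
  n6: {r} / {i}
  n7: {z} / ∅
  n8: {a} / {z}

Backward fixpoint:
  live n0: ∅→{a,x}
  live n1: {a}→{a}
  live n2: {x}→∅
  live n3: {a}→{a,i,z}
  live n4: ∅→∅
  live n5: ∅→∅
  live n6: {a,i,z}→{a,z}
  live n7: ∅→{z}
  live n8: {z}→∅

Interfere edges:
  a — {i,j,r,x,z}
  i — {a,r,z}
  j — {a}
  r — {a,i,x,z}
  x — {a,r}
  z — {a,i,r}

N(j) = ["a"]

Answer: ["a"]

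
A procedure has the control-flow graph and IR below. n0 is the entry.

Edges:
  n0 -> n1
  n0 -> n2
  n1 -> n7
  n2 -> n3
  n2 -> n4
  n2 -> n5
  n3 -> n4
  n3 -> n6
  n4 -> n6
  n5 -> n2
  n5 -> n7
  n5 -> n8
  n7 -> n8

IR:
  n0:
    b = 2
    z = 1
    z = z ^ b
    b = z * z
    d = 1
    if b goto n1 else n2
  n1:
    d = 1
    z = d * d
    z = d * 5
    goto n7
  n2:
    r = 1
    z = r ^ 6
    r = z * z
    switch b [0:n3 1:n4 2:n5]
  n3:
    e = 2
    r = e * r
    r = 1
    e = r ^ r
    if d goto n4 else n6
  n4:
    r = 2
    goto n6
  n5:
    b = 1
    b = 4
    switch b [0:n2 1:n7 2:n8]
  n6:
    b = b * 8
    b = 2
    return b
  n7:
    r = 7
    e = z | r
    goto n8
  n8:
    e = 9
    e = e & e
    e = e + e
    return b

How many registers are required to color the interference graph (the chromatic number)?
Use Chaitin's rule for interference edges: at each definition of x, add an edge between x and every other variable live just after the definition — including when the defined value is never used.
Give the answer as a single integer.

Per-block:
  n0: def={b,d,z} ue=∅
  n1: def={d,z} ue=∅
  n2: def={r,z} ue={b}
  n3: def={e,r} ue={d,r}
  n4: def={r} ue=∅
  n5: def={b} ue=∅
  n6: def={b} ue={b}
  n7: def={e,r} ue={z}
  n8: def={e} ue={b}

Liveness:
  live n0: ∅→{b,d}
  live n1: {b}→{b,z}
  live n2: {b,d}→{b,d,r,z}
  live n3: {b,d,r}→{b}
  live n4: {b}→{b}
  live n5: {d,z}→{b,d,z}
  live n6: {b}→∅
  live n7: {b,z}→{b}
  live n8: {b}→∅

Conflict graph:
  b — {d,e,r,z}
  d — {b,e,r,z}
  e — {b,d,r}
  r — {b,d,e,z}
  z — {b,d,r}

Chromatic number:
  {b,d,e,r} pairwise interfere (4-clique) ⇒ χ ≥ 4
  4-colouring: c0={b}  c1={d}  c2={r}  c3={e,z}
  χ = 4

Answer: 4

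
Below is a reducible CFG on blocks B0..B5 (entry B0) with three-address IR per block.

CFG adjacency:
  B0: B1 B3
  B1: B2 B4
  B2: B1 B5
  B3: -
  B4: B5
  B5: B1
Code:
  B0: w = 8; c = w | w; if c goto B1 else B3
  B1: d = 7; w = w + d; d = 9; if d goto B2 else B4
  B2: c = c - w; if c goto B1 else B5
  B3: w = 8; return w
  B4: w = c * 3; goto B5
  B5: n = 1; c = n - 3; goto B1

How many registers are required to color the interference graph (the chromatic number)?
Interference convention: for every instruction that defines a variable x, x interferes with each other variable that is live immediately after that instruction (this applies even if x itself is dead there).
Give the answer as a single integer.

Answer: 3

Derivation:
Per-block:
  B0: {c,w} / ∅
  B1: {d,w} / {w}
  B2: {c} / {c,w}
  B3: {w} / ∅
  B4: {w} / {c}
  B5: {c,n} / ∅

Liveness:
  B0 li=∅ lo={c,w}
  B1 li={c,w} lo={c,w}
  B2 li={c,w} lo={c,w}
  B3 li=∅ lo=∅
  B4 li={c} lo={w}
  B5 li={w} lo={c,w}

Interfere edges:
  c↔{d,w}
  d↔{c,w}
  n↔{w}
  w↔{c,d,n}

Colouring:
  {c,d,w} pairwise interfere (3-clique) ⇒ χ ≥ 3
  3-colouring: R0={w}  R1={c,n}  R2={d}
  χ = 3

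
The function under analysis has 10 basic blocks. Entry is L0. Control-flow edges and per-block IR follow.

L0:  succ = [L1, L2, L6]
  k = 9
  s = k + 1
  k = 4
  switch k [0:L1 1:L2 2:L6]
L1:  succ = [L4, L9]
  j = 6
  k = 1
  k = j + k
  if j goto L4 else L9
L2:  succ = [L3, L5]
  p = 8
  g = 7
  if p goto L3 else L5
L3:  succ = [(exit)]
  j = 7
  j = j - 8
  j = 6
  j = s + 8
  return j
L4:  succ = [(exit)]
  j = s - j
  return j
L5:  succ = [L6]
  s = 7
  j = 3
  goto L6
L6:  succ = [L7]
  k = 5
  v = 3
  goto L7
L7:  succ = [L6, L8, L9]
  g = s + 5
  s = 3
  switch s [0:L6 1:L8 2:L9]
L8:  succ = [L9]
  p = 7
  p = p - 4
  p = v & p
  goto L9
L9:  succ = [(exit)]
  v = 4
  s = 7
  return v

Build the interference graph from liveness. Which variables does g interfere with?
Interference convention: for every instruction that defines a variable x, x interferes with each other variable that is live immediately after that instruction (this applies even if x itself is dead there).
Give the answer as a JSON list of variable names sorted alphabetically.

Answer: ["p", "s", "v"]

Working:
Per-block:
  L0 def {k,s} use ∅
  L1 def {j,k} use ∅
  L2 def {g,p} use ∅
  L3 def {j} use {s}
  L4 def {j} use {j,s}
  L5 def {j,s} use ∅
  L6 def {k,v} use ∅
  L7 def {g,s} use {s}
  L8 def {p} use {v}
  L9 def {s,v} use ∅

Live sets:
  L0: in=∅ out={s}
  L1: in={s} out={j,s}
  L2: in={s} out={s}
  L3: in={s} out=∅
  L4: in={j,s} out=∅
  L5: in=∅ out={s}
  L6: in={s} out={s,v}
  L7: in={s,v} out={s,v}
  L8: in={v} out=∅
  L9: in=∅ out=∅

Interfere edges:
  g↔{p,s,v}
  j↔{k,s}
  k↔{j,s}
  p↔{g,s,v}
  s↔{g,j,k,p,v}
  v↔{g,p,s}

N(g) = ["p", "s", "v"]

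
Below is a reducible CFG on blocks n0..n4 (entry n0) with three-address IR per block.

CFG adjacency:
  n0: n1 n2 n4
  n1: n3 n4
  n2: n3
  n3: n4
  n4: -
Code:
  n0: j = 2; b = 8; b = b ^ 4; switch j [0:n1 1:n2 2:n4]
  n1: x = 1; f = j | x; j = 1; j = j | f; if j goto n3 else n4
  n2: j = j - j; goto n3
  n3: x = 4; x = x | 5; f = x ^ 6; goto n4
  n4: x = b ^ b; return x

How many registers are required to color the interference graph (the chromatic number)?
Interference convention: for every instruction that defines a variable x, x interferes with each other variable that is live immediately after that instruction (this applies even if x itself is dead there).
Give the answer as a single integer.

Answer: 3

Working:
Block summaries:
  n0: def={b,j} ue=∅
  n1: def={f,j,x} ue={j}
  n2: def={j} ue={j}
  n3: def={f,x} ue=∅
  n4: def={x} ue={b}

Live sets:
  n0 li=∅ lo={b,j}
  n1 li={b,j} lo={b}
  n2 li={b,j} lo={b}
  n3 li={b} lo={b}
  n4 li={b} lo=∅

Interference:
  b: {f,j,x}
  f: {b,j}
  j: {b,f,x}
  x: {b,j}

Colouring:
  {b,f,j} pairwise interfere (3-clique) ⇒ χ ≥ 3
  3-colouring: R0={b}  R1={j}  R2={f,x}
  χ = 3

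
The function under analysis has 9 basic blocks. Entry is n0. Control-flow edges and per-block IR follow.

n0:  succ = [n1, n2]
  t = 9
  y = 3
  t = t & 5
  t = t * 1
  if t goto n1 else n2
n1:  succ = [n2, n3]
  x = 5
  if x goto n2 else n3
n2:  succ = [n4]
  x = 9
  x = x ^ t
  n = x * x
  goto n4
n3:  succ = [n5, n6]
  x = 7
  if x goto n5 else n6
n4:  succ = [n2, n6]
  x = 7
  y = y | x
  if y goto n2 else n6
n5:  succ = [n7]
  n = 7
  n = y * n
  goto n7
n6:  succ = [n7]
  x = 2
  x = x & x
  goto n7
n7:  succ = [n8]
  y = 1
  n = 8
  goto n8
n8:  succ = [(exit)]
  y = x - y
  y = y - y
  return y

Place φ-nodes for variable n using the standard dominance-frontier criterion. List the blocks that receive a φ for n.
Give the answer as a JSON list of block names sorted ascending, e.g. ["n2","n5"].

Answer: ["n2", "n6", "n7"]

Analysis:
idom tree: n1←n0 n2←n0 n3←n1 n4←n2 n5←n3 n6←n0 n7←n0 n8←n7
Dom∩ at merges:
  n2: preds {n0,n1,n4}: {n0} ∩ {n0,n1} ∩ {n0,n2,n4} = {n0}; idom=n0
  n6: preds {n3,n4}: {n0,n1,n3} ∩ {n0,n2,n4} = {n0}; idom=n0
  n7: preds {n5,n6}: {n0,n1,n3,n5} ∩ {n0,n6} = {n0}; idom=n0

DF derivation:
  join n2 pred n0: · stop@n0
  join n2 pred n1: n1 stop@n0
  join n2 pred n4: n4→n2 stop@n0
  join n6 pred n3: n3→n1 stop@n0
  join n6 pred n4: n4→n2 stop@n0
  join n7 pred n5: n5→n3→n1 stop@n0
  join n7 pred n6: n6 stop@n0
  n0 → ∅
  n1 → {n2,n6,n7}
  n2 → {n2,n6}
  n3 → {n6,n7}
  n4 → {n2,n6}
  n5 → {n7}
  n6 → {n7}
  n7 → ∅
  n8 → ∅

φ for n: defs {n2,n5,n7}
  DF⁺ = {n2,n6,n7}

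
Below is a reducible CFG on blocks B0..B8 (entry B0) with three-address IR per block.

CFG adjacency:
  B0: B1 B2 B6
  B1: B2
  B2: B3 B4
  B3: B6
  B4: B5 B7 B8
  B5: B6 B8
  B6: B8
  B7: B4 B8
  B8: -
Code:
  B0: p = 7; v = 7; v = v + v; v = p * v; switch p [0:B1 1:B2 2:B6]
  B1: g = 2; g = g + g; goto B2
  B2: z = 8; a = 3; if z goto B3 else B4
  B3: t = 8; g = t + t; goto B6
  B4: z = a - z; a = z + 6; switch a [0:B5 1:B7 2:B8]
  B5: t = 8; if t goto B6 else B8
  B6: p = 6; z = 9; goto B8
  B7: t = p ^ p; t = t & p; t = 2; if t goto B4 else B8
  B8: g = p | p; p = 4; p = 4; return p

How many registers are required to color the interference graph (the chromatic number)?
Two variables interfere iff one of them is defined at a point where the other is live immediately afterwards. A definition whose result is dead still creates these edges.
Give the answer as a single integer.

Answer: 4

Derivation:
Block summaries:
  B0 def {p,v} use ∅
  B1 def {g} use ∅
  B2 def {a,z} use ∅
  B3 def {g,t} use ∅
  B4 def {a,z} use {a,z}
  B5 def {t} use ∅
  B6 def {p,z} use ∅
  B7 def {t} use {p}
  B8 def {g,p} use {p}

Backward fixpoint:
  B0: in=∅ out={p}
  B1: in={p} out={p}
  B2: in={p} out={a,p,z}
  B3: in=∅ out=∅
  B4: in={a,p,z} out={a,p,z}
  B5: in={p} out={p}
  B6: in=∅ out={p}
  B7: in={a,p,z} out={a,p,z}
  B8: in={p} out=∅

Conflict graph:
  a: {p,t,z}
  g: {p}
  p: {a,g,t,v,z}
  t: {a,p,z}
  v: {p}
  z: {a,p,t}

Chromatic number:
  lower bound: {a,p,t,z} mutually conflict ⇒ χ ≥ 4
  assign a→R1 g→R1 p→R0 t→R2 v→R1 z→R3 — no edge inside a register ⇒ χ ≤ 4
  χ = 4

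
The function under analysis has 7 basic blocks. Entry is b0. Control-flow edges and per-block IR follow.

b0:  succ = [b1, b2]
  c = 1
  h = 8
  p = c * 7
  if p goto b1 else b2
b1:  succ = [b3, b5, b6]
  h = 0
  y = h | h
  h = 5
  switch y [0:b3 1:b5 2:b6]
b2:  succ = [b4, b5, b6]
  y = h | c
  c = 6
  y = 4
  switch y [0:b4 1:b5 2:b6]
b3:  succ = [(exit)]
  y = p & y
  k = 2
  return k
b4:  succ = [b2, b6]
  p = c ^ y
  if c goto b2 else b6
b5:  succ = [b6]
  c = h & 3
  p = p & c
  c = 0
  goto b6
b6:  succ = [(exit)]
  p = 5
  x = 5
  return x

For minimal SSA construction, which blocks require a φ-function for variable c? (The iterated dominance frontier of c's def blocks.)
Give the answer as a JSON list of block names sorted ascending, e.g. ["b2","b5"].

Answer: ["b2", "b5", "b6"]

Derivation:
idom tree: b1←b0 b2←b0 b3←b1 b4←b2 b5←b0 b6←b0
Join-block Dom:
  b2: preds {b0,b4}: {b0} ∩ {b0,b2,b4} = {b0}; idom=b0
  b5: preds {b1,b2}: {b0,b1} ∩ {b0,b2} = {b0}; idom=b0
  b6: preds {b1,b2,b4,b5}: {b0,b1} ∩ {b0,b2} ∩ {b0,b2,b4} ∩ {b0,b5} = {b0}; idom=b0

DF derivation:
  join b2 pred b0: · stop@b0
  join b2 pred b4: b4→b2 stop@b0
  join b5 pred b1: b1 stop@b0
  join b5 pred b2: b2 stop@b0
  join b6 pred b1: b1 stop@b0
  join b6 pred b2: b2 stop@b0
  join b6 pred b4: b4→b2 stop@b0
  join b6 pred b5: b5 stop@b0
  b0: DF=∅
  b1: DF={b5,b6}
  b2: DF={b2,b5,b6}
  b3: DF=∅
  b4: DF={b2,b6}
  b5: DF={b6}
  b6: DF=∅

φ for c: defs {b0,b2,b5}
  DF⁺ = {b2,b5,b6}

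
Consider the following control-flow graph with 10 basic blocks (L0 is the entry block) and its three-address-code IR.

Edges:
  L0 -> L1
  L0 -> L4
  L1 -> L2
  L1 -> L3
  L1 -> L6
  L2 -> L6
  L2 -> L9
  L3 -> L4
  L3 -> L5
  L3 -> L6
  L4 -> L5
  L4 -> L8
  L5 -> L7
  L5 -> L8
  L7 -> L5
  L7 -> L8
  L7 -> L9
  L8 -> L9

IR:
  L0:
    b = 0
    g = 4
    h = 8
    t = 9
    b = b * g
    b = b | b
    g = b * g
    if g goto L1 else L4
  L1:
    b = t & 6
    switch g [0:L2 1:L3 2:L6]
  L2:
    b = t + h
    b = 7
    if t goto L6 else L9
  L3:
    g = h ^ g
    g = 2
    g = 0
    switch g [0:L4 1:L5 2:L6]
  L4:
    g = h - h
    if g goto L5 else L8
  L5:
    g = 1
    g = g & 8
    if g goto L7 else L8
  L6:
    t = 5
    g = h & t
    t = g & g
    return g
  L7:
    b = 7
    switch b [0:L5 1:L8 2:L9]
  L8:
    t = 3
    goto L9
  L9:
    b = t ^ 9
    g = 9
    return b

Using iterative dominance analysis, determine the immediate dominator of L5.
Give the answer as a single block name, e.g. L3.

Answer: L0

Working:
idom tree: L1←L0 L2←L1 L3←L1 L4←L0 L5←L0 L6←L1 L7←L5 L8←L0 L9←L0
Dom∩ at merges:
  L4: preds {L0,L3}: {L0} ∩ {L0,L1,L3} = {L0}; idom=L0
  L5: preds {L3,L4,L7}: {L0,L1,L3} ∩ {L0,L4} ∩ {L0,L5,L7} = {L0}; idom=L0
  L6: preds {L1,L2,L3}: {L0,L1} ∩ {L0,L1,L2} ∩ {L0,L1,L3} = {L0,L1}; idom=L1
  L8: preds {L4,L5,L7}: {L0,L4} ∩ {L0,L5} ∩ {L0,L5,L7} = {L0}; idom=L0
  L9: preds {L2,L7,L8}: {L0,L1,L2} ∩ {L0,L5,L7} ∩ {L0,L8} = {L0}; idom=L0

idom(L5) = L0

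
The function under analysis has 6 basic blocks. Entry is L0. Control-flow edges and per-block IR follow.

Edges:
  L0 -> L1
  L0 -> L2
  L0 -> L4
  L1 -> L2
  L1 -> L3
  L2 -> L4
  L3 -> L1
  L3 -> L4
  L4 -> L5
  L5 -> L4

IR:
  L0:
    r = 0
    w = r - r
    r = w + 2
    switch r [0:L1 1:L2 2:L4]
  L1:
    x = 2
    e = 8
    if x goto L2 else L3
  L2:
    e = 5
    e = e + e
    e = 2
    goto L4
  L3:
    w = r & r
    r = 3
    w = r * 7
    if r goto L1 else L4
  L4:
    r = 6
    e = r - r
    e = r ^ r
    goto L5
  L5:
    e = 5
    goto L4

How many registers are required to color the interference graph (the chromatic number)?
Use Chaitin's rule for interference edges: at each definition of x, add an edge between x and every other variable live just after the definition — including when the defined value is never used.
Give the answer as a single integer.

Answer: 3

Working:
Per-block:
  L0: def={r,w} ue=∅
  L1: def={e,x} ue=∅
  L2: def={e} ue=∅
  L3: def={r,w} ue={r}
  L4: def={e,r} ue=∅
  L5: def={e} ue=∅

Backward fixpoint:
  L0 li=∅ lo={r}
  L1 li={r} lo={r}
  L2 li=∅ lo=∅
  L3 li={r} lo={r}
  L4 li=∅ lo=∅
  L5 li=∅ lo=∅

Interfere edges:
  e: {r,x}
  r: {e,w,x}
  w: {r}
  x: {e,r}

Colouring:
  clique {e,r,x} ⇒ need ≥ 3
  3-colouring: r0={r}  r1={e,w}  r2={x}
  χ = 3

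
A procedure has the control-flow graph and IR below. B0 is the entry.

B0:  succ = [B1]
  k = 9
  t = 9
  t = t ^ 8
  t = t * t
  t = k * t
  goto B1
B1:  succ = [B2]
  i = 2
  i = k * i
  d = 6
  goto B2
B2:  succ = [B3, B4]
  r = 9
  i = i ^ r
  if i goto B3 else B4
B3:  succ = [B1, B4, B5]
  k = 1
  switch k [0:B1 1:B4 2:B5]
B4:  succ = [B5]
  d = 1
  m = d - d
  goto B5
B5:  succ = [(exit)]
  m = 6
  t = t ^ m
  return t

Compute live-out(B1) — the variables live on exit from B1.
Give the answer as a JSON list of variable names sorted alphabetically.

Per-block:
  B0: def={k,t} ue=∅
  B1: def={d,i} ue={k}
  B2: def={i,r} ue={i}
  B3: def={k} ue=∅
  B4: def={d,m} ue=∅
  B5: def={m,t} ue={t}

Live sets:
  live B0: ∅→{k,t}
  live B1: {k,t}→{i,t}
  live B2: {i,t}→{t}
  live B3: {t}→{k,t}
  live B4: {t}→{t}
  live B5: {t}→∅

live-out(B1) = ["i", "t"]

Answer: ["i", "t"]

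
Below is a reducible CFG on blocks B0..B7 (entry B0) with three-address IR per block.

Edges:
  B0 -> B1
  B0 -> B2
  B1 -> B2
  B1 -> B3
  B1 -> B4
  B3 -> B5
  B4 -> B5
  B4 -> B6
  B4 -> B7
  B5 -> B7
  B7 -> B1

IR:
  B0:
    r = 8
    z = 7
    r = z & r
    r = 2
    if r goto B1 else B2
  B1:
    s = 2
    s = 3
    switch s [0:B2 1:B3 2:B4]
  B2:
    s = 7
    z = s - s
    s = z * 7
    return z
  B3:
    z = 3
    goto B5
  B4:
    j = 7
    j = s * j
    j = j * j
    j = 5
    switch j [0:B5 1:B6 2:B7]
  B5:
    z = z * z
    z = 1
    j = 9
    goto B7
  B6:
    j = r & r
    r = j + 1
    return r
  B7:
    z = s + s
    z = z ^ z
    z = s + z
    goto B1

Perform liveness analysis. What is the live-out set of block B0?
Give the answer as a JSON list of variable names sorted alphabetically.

Answer: ["r", "z"]

Analysis:
def/use:
  B0 def {r,z} use ∅
  B1 def {s} use ∅
  B2 def {s,z} use ∅
  B3 def {z} use ∅
  B4 def {j} use {s}
  B5 def {j,z} use {z}
  B6 def {j,r} use {r}
  B7 def {z} use {s}

Backward fixpoint:
  live B0: ∅→{r,z}
  live B1: {r,z}→{r,s,z}
  live B2: ∅→∅
  live B3: {r,s}→{r,s,z}
  live B4: {r,s,z}→{r,s,z}
  live B5: {r,s,z}→{r,s}
  live B6: {r}→∅
  live B7: {r,s}→{r,z}

live-out(B0) = ["r", "z"]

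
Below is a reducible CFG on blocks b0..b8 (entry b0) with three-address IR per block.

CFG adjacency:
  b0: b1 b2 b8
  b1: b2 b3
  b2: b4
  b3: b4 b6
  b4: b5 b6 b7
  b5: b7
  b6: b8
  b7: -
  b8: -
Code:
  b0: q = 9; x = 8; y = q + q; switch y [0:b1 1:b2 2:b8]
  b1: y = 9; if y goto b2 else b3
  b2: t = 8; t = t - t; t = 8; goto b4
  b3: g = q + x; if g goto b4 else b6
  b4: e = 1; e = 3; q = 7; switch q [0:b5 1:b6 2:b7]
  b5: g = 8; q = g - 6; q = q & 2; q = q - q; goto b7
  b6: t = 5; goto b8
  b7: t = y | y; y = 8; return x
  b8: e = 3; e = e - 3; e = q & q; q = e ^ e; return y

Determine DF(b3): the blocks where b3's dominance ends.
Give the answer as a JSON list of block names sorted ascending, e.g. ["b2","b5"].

idom tree: b1←b0 b2←b0 b3←b1 b4←b0 b5←b4 b6←b0 b7←b4 b8←b0
Join-block Dom:
  b2: preds {b0,b1}: {b0} ∩ {b0,b1} = {b0}; idom=b0
  b4: preds {b2,b3}: {b0,b2} ∩ {b0,b1,b3} = {b0}; idom=b0
  b6: preds {b3,b4}: {b0,b1,b3} ∩ {b0,b4} = {b0}; idom=b0
  b7: preds {b4,b5}: {b0,b4} ∩ {b0,b4,b5} = {b0,b4}; idom=b4
  b8: preds {b0,b6}: {b0} ∩ {b0,b6} = {b0}; idom=b0

DF walk-up:
  b2←b0: walk · to b0
  b2←b1: walk b1 to b0
  b4←b2: walk b2 to b0
  b4←b3: walk b3→b1 to b0
  b6←b3: walk b3→b1 to b0
  b6←b4: walk b4 to b0
  b7←b4: walk · to b4
  b7←b5: walk b5 to b4
  b8←b0: walk · to b0
  b8←b6: walk b6 to b0
  DF(b0)=∅
  DF(b1)={b2,b4,b6}
  DF(b2)={b4}
  DF(b3)={b4,b6}
  DF(b4)={b6}
  DF(b5)={b7}
  DF(b6)={b8}
  DF(b7)=∅
  DF(b8)=∅

DF(b3) = ["b4", "b6"]

Answer: ["b4", "b6"]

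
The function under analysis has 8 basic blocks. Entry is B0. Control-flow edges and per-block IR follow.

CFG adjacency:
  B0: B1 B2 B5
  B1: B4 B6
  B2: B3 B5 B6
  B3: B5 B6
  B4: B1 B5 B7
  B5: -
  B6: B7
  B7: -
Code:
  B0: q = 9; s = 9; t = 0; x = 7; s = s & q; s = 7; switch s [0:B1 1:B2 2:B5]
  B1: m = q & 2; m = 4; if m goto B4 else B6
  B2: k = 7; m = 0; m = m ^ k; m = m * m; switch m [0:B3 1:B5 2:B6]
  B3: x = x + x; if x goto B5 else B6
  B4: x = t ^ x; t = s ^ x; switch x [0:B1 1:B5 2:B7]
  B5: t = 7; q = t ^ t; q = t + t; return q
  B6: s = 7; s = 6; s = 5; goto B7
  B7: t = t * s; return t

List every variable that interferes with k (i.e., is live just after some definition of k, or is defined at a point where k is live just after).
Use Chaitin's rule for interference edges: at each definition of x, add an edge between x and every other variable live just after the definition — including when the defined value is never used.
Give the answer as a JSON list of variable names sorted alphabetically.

def/use:
  B0 def {q,s,t,x} use ∅
  B1 def {m} use {q}
  B2 def {k,m} use ∅
  B3 def {x} use {x}
  B4 def {t,x} use {s,t,x}
  B5 def {q,t} use ∅
  B6 def {s} use ∅
  B7 def {t} use {s,t}

Live sets:
  B0 li=∅ lo={q,s,t,x}
  B1 li={q,s,t,x} lo={q,s,t,x}
  B2 li={t,x} lo={t,x}
  B3 li={t,x} lo={t}
  B4 li={q,s,t,x} lo={q,s,t,x}
  B5 li=∅ lo=∅
  B6 li={t} lo={s,t}
  B7 li={s,t} lo=∅

Conflict graph:
  k: {m,t,x}
  m: {k,q,s,t,x}
  q: {m,s,t,x}
  s: {m,q,t,x}
  t: {k,m,q,s,x}
  x: {k,m,q,s,t}

N(k) = ["m", "t", "x"]

Answer: ["m", "t", "x"]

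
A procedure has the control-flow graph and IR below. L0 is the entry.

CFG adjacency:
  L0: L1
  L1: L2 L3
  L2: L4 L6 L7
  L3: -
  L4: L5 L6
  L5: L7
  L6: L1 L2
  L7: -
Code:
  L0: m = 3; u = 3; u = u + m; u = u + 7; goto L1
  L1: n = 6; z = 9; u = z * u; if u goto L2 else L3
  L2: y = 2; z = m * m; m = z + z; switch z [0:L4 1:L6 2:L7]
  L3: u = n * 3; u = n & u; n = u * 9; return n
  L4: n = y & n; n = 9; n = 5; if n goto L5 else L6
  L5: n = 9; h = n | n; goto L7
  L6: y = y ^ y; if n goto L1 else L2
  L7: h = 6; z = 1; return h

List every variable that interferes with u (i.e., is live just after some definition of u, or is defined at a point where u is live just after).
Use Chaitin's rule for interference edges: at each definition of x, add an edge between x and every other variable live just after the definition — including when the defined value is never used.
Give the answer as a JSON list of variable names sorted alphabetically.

Answer: ["m", "n", "y", "z"]

Analysis:
def/use:
  L0 def {m,u} use ∅
  L1 def {n,u,z} use {u}
  L2 def {m,y,z} use {m}
  L3 def {n,u} use {n}
  L4 def {n} use {n,y}
  L5 def {h,n} use ∅
  L6 def {y} use {n,y}
  L7 def {h,z} use ∅

Liveness:
  live L0: ∅→{m,u}
  live L1: {m,u}→{m,n,u}
  live L2: {m,n,u}→{m,n,u,y}
  live L3: {n}→∅
  live L4: {m,n,u,y}→{m,n,u,y}
  live L5: ∅→∅
  live L6: {m,n,u,y}→{m,n,u}
  live L7: ∅→∅

Interference:
  h: {z}
  m: {n,u,y,z}
  n: {m,u,y,z}
  u: {m,n,y,z}
  y: {m,n,u,z}
  z: {h,m,n,u,y}

N(u) = ["m", "n", "y", "z"]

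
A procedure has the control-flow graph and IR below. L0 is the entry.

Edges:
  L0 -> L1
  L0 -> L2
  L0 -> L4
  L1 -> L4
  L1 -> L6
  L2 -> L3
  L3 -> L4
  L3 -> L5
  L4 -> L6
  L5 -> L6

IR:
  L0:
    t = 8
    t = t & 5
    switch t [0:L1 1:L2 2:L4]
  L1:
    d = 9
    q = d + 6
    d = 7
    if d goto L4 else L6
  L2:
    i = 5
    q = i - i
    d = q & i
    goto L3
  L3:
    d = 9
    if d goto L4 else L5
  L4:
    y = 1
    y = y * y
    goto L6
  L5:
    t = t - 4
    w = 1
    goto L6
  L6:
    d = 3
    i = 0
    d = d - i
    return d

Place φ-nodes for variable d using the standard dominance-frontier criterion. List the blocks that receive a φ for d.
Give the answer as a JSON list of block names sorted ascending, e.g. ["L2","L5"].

idom tree: L1←L0 L2←L0 L3←L2 L4←L0 L5←L3 L6←L0
Dom∩ at merges:
  L4: preds {L0,L1,L3}: {L0} ∩ {L0,L1} ∩ {L0,L2,L3} = {L0}; idom=L0
  L6: preds {L1,L4,L5}: {L0,L1} ∩ {L0,L4} ∩ {L0,L2,L3,L5} = {L0}; idom=L0

Frontier:
  join L4 pred L0: · stop@L0
  join L4 pred L1: L1 stop@L0
  join L4 pred L3: L3→L2 stop@L0
  join L6 pred L1: L1 stop@L0
  join L6 pred L4: L4 stop@L0
  join L6 pred L5: L5→L3→L2 stop@L0
  DF(L0)=∅
  DF(L1)={L4,L6}
  DF(L2)={L4,L6}
  DF(L3)={L4,L6}
  DF(L4)={L6}
  DF(L5)={L6}
  DF(L6)=∅

φ for d: defs {L1,L2,L3,L6}
  DF⁺ = {L4,L6}

Answer: ["L4", "L6"]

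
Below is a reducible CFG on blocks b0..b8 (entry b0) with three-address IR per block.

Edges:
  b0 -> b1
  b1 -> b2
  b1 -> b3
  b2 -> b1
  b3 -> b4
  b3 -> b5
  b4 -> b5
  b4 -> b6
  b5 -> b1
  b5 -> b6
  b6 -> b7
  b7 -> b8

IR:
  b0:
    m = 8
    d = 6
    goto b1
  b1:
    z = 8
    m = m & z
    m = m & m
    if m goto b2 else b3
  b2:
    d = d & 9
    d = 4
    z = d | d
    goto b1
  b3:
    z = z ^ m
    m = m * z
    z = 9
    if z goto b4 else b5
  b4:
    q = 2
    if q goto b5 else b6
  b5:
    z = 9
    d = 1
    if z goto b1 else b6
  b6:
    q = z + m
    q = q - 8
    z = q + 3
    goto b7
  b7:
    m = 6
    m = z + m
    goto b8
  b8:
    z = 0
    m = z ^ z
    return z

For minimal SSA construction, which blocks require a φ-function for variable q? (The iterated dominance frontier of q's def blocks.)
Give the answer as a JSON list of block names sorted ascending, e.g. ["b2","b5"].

idom tree: b1←b0 b2←b1 b3←b1 b4←b3 b5←b3 b6←b3 b7←b6 b8←b7
Dom∩ at merges:
  b1: preds {b0,b2,b5}: {b0} ∩ {b0,b1,b2} ∩ {b0,b1,b3,b5} = {b0}; idom=b0
  b5: preds {b3,b4}: {b0,b1,b3} ∩ {b0,b1,b3,b4} = {b0,b1,b3}; idom=b3
  b6: preds {b4,b5}: {b0,b1,b3,b4} ∩ {b0,b1,b3,b5} = {b0,b1,b3}; idom=b3

Frontier:
  b1←b0: walk · to b0
  b1←b2: walk b2→b1 to b0
  b1←b5: walk b5→b3→b1 to b0
  b5←b3: walk · to b3
  b5←b4: walk b4 to b3
  b6←b4: walk b4 to b3
  b6←b5: walk b5 to b3
  b0 → ∅
  b1 → {b1}
  b2 → {b1}
  b3 → {b1}
  b4 → {b5,b6}
  b5 → {b1,b6}
  b6 → ∅
  b7 → ∅
  b8 → ∅

φ for q: defs {b4,b6}
  DF⁺ = {b1,b5,b6}

Answer: ["b1", "b5", "b6"]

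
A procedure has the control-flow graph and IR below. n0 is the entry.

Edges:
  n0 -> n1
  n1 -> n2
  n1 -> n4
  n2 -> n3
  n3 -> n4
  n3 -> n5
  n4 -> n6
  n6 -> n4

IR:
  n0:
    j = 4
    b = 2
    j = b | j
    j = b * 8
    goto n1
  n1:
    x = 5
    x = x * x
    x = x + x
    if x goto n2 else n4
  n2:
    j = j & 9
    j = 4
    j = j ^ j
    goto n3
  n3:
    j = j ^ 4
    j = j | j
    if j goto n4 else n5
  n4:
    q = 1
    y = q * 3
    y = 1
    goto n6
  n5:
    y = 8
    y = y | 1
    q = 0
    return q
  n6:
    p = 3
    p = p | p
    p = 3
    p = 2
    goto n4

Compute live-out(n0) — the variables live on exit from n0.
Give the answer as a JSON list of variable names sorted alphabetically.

def/use:
  n0: {b,j} / ∅
  n1: {x} / ∅
  n2: {j} / {j}
  n3: {j} / {j}
  n4: {q,y} / ∅
  n5: {q,y} / ∅
  n6: {p} / ∅

Backward fixpoint:
  live n0: ∅→{j}
  live n1: {j}→{j}
  live n2: {j}→{j}
  live n3: {j}→∅
  live n4: ∅→∅
  live n5: ∅→∅
  live n6: ∅→∅

live-out(n0) = ["j"]

Answer: ["j"]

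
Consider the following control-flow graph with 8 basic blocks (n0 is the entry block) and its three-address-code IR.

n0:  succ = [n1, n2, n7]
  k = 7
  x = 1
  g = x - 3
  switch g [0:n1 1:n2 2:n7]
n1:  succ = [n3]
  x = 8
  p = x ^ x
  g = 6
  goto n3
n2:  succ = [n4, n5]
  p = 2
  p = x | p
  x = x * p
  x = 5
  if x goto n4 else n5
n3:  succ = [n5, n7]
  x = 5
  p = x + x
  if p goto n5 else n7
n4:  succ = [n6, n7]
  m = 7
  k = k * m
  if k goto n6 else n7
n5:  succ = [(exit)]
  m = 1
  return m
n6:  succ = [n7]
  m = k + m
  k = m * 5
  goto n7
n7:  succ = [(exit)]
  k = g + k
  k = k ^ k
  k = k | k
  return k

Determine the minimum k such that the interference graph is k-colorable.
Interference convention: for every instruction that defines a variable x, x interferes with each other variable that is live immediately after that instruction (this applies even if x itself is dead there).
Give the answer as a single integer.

def/use:
  n0 def {g,k,x} use ∅
  n1 def {g,p,x} use ∅
  n2 def {p,x} use {x}
  n3 def {p,x} use ∅
  n4 def {k,m} use {k}
  n5 def {m} use ∅
  n6 def {k,m} use {k,m}
  n7 def {k} use {g,k}

Liveness:
  n0: in=∅ out={g,k,x}
  n1: in={k} out={g,k}
  n2: in={g,k,x} out={g,k}
  n3: in={g,k} out={g,k}
  n4: in={g,k} out={g,k,m}
  n5: in=∅ out=∅
  n6: in={g,k,m} out={g,k}
  n7: in={g,k} out=∅

Interference:
  g↔{k,m,p,x}
  k↔{g,m,p,x}
  m↔{g,k}
  p↔{g,k,x}
  x↔{g,k,p}

Registers:
  lower bound: {g,k,p,x} mutually conflict ⇒ χ ≥ 4
  4-colouring: R0={g}  R1={k}  R2={m,p}  R3={x}
  χ = 4

Answer: 4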